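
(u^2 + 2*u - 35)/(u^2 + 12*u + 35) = (u - 5)/(u + 5)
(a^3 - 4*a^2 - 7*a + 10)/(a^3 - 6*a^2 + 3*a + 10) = (a^2 + a - 2)/(a^2 - a - 2)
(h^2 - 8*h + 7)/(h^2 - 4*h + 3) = (h - 7)/(h - 3)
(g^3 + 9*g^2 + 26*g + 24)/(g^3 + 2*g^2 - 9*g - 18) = (g + 4)/(g - 3)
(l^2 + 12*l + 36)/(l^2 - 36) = (l + 6)/(l - 6)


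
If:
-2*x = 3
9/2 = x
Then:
No Solution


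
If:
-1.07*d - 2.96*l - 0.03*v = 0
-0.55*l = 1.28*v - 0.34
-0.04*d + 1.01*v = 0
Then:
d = -2.29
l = 0.83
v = -0.09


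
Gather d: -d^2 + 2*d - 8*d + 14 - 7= -d^2 - 6*d + 7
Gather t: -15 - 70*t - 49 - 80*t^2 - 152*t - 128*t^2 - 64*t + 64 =-208*t^2 - 286*t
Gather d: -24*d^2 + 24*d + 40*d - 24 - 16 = -24*d^2 + 64*d - 40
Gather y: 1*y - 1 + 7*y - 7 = 8*y - 8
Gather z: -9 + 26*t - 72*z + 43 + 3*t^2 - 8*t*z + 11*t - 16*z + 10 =3*t^2 + 37*t + z*(-8*t - 88) + 44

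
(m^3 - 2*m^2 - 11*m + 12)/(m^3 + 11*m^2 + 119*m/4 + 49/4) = 4*(m^3 - 2*m^2 - 11*m + 12)/(4*m^3 + 44*m^2 + 119*m + 49)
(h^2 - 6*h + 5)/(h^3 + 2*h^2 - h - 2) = (h - 5)/(h^2 + 3*h + 2)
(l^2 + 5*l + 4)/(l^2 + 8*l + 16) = (l + 1)/(l + 4)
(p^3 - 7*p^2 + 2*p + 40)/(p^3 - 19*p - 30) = (p - 4)/(p + 3)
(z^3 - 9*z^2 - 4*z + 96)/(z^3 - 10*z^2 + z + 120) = (z - 4)/(z - 5)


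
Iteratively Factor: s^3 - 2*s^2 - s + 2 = (s - 1)*(s^2 - s - 2) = (s - 2)*(s - 1)*(s + 1)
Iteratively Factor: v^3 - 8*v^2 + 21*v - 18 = (v - 3)*(v^2 - 5*v + 6) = (v - 3)*(v - 2)*(v - 3)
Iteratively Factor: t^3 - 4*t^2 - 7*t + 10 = (t - 5)*(t^2 + t - 2) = (t - 5)*(t + 2)*(t - 1)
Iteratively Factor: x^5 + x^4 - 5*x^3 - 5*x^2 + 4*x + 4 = (x + 1)*(x^4 - 5*x^2 + 4) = (x - 1)*(x + 1)*(x^3 + x^2 - 4*x - 4) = (x - 1)*(x + 1)^2*(x^2 - 4) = (x - 1)*(x + 1)^2*(x + 2)*(x - 2)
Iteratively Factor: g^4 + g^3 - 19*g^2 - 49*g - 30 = (g + 1)*(g^3 - 19*g - 30) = (g + 1)*(g + 2)*(g^2 - 2*g - 15) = (g - 5)*(g + 1)*(g + 2)*(g + 3)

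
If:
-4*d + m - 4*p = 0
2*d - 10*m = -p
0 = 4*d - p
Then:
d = 0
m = 0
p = 0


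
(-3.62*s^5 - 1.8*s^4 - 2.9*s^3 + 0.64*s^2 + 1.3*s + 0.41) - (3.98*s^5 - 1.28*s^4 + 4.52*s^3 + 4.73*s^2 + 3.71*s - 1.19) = -7.6*s^5 - 0.52*s^4 - 7.42*s^3 - 4.09*s^2 - 2.41*s + 1.6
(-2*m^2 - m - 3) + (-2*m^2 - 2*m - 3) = -4*m^2 - 3*m - 6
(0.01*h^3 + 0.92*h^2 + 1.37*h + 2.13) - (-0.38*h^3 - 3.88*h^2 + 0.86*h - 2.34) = 0.39*h^3 + 4.8*h^2 + 0.51*h + 4.47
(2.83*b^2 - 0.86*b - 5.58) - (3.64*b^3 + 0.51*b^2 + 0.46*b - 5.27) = -3.64*b^3 + 2.32*b^2 - 1.32*b - 0.31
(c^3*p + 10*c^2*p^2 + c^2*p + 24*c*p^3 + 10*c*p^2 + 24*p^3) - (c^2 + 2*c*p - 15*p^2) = c^3*p + 10*c^2*p^2 + c^2*p - c^2 + 24*c*p^3 + 10*c*p^2 - 2*c*p + 24*p^3 + 15*p^2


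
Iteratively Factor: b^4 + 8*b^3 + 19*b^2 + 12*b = (b)*(b^3 + 8*b^2 + 19*b + 12) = b*(b + 3)*(b^2 + 5*b + 4) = b*(b + 1)*(b + 3)*(b + 4)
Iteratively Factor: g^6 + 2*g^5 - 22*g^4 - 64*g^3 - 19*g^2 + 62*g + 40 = (g + 4)*(g^5 - 2*g^4 - 14*g^3 - 8*g^2 + 13*g + 10) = (g - 1)*(g + 4)*(g^4 - g^3 - 15*g^2 - 23*g - 10) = (g - 5)*(g - 1)*(g + 4)*(g^3 + 4*g^2 + 5*g + 2) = (g - 5)*(g - 1)*(g + 2)*(g + 4)*(g^2 + 2*g + 1) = (g - 5)*(g - 1)*(g + 1)*(g + 2)*(g + 4)*(g + 1)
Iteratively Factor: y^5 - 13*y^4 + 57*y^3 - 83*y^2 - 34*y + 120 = (y - 3)*(y^4 - 10*y^3 + 27*y^2 - 2*y - 40) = (y - 4)*(y - 3)*(y^3 - 6*y^2 + 3*y + 10) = (y - 4)*(y - 3)*(y + 1)*(y^2 - 7*y + 10) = (y - 5)*(y - 4)*(y - 3)*(y + 1)*(y - 2)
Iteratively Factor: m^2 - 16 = (m - 4)*(m + 4)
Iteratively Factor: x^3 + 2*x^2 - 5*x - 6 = (x + 1)*(x^2 + x - 6) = (x + 1)*(x + 3)*(x - 2)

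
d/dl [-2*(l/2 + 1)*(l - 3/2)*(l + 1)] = -3*l^2 - 3*l + 5/2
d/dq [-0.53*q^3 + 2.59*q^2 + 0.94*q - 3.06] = -1.59*q^2 + 5.18*q + 0.94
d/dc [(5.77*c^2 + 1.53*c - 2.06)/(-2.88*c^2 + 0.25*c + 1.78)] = (5.8489*c^2 + 8.6756*c + 3.2384)/(8.2944*c^4 - 1.44*c^3 - 10.1903*c^2 + 0.89*c + 3.1684)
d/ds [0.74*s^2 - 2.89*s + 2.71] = 1.48*s - 2.89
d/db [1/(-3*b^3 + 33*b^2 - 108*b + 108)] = (b^2 - 22*b/3 + 12)/(b^3 - 11*b^2 + 36*b - 36)^2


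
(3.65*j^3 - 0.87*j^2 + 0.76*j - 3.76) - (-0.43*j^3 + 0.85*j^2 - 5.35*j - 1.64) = 4.08*j^3 - 1.72*j^2 + 6.11*j - 2.12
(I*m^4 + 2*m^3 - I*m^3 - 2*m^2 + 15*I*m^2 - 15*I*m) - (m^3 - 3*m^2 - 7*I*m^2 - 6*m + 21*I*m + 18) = I*m^4 + m^3 - I*m^3 + m^2 + 22*I*m^2 + 6*m - 36*I*m - 18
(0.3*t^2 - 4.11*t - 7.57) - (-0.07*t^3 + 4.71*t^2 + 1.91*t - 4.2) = 0.07*t^3 - 4.41*t^2 - 6.02*t - 3.37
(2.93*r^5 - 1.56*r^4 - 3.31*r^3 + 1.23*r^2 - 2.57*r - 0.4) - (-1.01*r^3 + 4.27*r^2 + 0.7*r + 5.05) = 2.93*r^5 - 1.56*r^4 - 2.3*r^3 - 3.04*r^2 - 3.27*r - 5.45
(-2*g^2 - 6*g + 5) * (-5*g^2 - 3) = 10*g^4 + 30*g^3 - 19*g^2 + 18*g - 15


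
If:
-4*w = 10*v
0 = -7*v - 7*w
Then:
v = 0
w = 0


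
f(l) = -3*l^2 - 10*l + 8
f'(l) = -6*l - 10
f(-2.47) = 14.40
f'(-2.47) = 4.82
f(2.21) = -28.75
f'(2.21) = -23.26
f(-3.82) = 2.42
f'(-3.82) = 12.92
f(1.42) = -12.25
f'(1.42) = -18.52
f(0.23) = 5.54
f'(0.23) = -11.38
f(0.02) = 7.80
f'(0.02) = -10.12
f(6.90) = -203.83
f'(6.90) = -51.40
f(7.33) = -226.49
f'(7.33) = -53.98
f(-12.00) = -304.00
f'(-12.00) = 62.00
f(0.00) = 8.00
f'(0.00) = -10.00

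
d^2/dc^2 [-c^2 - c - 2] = -2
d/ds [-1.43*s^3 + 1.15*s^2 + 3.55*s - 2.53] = -4.29*s^2 + 2.3*s + 3.55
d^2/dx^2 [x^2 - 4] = 2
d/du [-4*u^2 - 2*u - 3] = -8*u - 2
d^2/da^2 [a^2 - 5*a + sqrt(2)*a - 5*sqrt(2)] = 2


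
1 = 1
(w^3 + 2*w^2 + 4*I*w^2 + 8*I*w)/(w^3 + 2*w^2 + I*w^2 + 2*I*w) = (w + 4*I)/(w + I)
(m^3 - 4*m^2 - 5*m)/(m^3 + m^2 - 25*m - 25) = m/(m + 5)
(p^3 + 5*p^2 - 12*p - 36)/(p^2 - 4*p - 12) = (p^2 + 3*p - 18)/(p - 6)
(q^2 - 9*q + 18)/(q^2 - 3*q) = (q - 6)/q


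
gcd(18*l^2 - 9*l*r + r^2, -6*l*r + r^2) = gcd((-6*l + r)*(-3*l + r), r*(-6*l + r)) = -6*l + r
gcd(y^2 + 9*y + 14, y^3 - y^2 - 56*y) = y + 7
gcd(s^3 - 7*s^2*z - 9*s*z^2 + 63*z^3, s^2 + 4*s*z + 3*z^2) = s + 3*z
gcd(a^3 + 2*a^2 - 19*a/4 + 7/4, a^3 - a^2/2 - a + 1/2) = a^2 - 3*a/2 + 1/2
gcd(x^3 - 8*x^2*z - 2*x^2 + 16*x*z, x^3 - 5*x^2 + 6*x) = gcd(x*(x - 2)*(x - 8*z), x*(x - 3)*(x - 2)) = x^2 - 2*x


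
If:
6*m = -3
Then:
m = -1/2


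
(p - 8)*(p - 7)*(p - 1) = p^3 - 16*p^2 + 71*p - 56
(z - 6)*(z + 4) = z^2 - 2*z - 24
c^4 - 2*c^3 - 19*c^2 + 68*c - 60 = (c - 3)*(c - 2)^2*(c + 5)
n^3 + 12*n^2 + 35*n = n*(n + 5)*(n + 7)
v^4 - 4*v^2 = v^2*(v - 2)*(v + 2)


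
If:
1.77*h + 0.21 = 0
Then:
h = -0.12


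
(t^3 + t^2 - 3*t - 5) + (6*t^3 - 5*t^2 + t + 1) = 7*t^3 - 4*t^2 - 2*t - 4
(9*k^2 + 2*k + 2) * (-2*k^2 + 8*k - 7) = -18*k^4 + 68*k^3 - 51*k^2 + 2*k - 14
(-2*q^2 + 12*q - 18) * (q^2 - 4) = -2*q^4 + 12*q^3 - 10*q^2 - 48*q + 72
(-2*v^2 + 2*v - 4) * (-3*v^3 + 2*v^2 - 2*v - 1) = 6*v^5 - 10*v^4 + 20*v^3 - 10*v^2 + 6*v + 4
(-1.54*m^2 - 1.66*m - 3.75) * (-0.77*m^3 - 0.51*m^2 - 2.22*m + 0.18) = 1.1858*m^5 + 2.0636*m^4 + 7.1529*m^3 + 5.3205*m^2 + 8.0262*m - 0.675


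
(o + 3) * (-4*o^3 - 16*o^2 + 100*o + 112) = -4*o^4 - 28*o^3 + 52*o^2 + 412*o + 336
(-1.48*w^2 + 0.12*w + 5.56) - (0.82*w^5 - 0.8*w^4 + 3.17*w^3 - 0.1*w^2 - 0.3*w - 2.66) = -0.82*w^5 + 0.8*w^4 - 3.17*w^3 - 1.38*w^2 + 0.42*w + 8.22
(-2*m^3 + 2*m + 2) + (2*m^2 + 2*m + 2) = -2*m^3 + 2*m^2 + 4*m + 4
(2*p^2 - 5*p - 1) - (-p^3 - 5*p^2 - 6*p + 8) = p^3 + 7*p^2 + p - 9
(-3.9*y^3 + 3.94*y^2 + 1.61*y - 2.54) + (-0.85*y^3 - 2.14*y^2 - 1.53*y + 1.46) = -4.75*y^3 + 1.8*y^2 + 0.0800000000000001*y - 1.08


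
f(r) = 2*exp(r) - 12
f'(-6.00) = 0.00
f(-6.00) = -12.00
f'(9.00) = 16206.17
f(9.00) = 16194.17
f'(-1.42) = 0.48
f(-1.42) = -11.52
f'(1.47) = 8.70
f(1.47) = -3.30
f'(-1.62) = 0.40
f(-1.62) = -11.60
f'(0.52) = 3.36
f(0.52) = -8.64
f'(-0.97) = 0.76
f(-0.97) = -11.24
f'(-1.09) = 0.67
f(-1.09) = -11.33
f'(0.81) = 4.50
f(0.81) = -7.50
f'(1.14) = 6.25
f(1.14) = -5.75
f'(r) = 2*exp(r)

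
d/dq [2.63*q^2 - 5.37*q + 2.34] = 5.26*q - 5.37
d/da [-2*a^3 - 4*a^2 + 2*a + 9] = -6*a^2 - 8*a + 2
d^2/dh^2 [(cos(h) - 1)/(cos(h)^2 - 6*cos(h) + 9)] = (-7*cos(h)/4 - 4*cos(2*h) - cos(3*h)/4 + 2)/(cos(h) - 3)^4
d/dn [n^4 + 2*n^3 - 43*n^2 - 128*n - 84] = 4*n^3 + 6*n^2 - 86*n - 128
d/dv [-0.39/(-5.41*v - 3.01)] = -2.1099/(5.41*v + 3.01)^2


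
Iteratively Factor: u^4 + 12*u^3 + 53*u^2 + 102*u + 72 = (u + 4)*(u^3 + 8*u^2 + 21*u + 18) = (u + 2)*(u + 4)*(u^2 + 6*u + 9) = (u + 2)*(u + 3)*(u + 4)*(u + 3)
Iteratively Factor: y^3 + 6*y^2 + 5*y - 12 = (y + 3)*(y^2 + 3*y - 4) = (y - 1)*(y + 3)*(y + 4)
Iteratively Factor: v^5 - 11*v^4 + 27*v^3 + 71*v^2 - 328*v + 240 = (v - 4)*(v^4 - 7*v^3 - v^2 + 67*v - 60) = (v - 5)*(v - 4)*(v^3 - 2*v^2 - 11*v + 12) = (v - 5)*(v - 4)^2*(v^2 + 2*v - 3) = (v - 5)*(v - 4)^2*(v - 1)*(v + 3)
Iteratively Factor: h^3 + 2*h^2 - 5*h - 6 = (h - 2)*(h^2 + 4*h + 3) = (h - 2)*(h + 3)*(h + 1)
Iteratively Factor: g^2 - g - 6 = (g - 3)*(g + 2)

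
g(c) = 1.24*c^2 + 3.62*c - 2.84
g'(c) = 2.48*c + 3.62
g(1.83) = 7.94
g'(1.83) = 8.16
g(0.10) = -2.47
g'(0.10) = 3.87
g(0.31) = -1.60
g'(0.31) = 4.39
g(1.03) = 2.20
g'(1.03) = 6.17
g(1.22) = 3.42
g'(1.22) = 6.65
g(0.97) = 1.84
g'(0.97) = 6.03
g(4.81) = 43.26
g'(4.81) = 15.55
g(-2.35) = -4.50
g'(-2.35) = -2.21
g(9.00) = 130.18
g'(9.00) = 25.94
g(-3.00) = -2.54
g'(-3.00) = -3.82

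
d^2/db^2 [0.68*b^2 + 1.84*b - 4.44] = 1.36000000000000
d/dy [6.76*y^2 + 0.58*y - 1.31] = 13.52*y + 0.58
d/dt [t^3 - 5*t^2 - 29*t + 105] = 3*t^2 - 10*t - 29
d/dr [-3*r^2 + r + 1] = 1 - 6*r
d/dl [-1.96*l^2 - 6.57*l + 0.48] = -3.92*l - 6.57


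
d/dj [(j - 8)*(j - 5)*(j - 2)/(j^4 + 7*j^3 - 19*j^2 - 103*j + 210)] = (-j^4 + 26*j^3 - 4*j^2 - 930*j + 1405)/(j^6 + 18*j^5 + 79*j^4 - 228*j^3 - 1889*j^2 + 210*j + 11025)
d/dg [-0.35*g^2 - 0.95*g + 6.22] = -0.7*g - 0.95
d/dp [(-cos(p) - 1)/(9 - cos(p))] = 10*sin(p)/(cos(p) - 9)^2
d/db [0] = 0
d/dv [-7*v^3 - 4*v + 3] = -21*v^2 - 4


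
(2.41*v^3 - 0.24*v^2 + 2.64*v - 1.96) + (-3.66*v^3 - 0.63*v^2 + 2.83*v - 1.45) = -1.25*v^3 - 0.87*v^2 + 5.47*v - 3.41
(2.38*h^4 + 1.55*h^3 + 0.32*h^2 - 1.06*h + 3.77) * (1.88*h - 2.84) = 4.4744*h^5 - 3.8452*h^4 - 3.8004*h^3 - 2.9016*h^2 + 10.098*h - 10.7068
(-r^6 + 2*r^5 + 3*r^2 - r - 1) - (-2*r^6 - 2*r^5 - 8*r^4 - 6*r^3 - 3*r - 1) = r^6 + 4*r^5 + 8*r^4 + 6*r^3 + 3*r^2 + 2*r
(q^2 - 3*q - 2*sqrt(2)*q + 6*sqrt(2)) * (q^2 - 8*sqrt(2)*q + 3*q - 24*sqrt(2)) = q^4 - 10*sqrt(2)*q^3 + 23*q^2 + 90*sqrt(2)*q - 288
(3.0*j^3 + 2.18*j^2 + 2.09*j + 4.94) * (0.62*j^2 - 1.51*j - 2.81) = 1.86*j^5 - 3.1784*j^4 - 10.426*j^3 - 6.2189*j^2 - 13.3323*j - 13.8814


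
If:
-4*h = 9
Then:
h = -9/4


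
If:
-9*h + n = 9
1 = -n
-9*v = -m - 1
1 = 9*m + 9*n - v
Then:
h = -10/9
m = 91/80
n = -1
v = 19/80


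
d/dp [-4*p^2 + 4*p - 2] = 4 - 8*p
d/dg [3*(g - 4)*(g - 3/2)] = 6*g - 33/2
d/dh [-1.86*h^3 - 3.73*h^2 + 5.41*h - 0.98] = -5.58*h^2 - 7.46*h + 5.41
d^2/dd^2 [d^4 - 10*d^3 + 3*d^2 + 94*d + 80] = 12*d^2 - 60*d + 6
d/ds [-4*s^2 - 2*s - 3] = -8*s - 2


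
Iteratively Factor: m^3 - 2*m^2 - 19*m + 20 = (m - 1)*(m^2 - m - 20) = (m - 5)*(m - 1)*(m + 4)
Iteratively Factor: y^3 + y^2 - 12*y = (y + 4)*(y^2 - 3*y) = y*(y + 4)*(y - 3)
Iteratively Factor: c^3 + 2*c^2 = (c + 2)*(c^2) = c*(c + 2)*(c)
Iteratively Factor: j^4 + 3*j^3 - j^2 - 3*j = (j - 1)*(j^3 + 4*j^2 + 3*j) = (j - 1)*(j + 1)*(j^2 + 3*j) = (j - 1)*(j + 1)*(j + 3)*(j)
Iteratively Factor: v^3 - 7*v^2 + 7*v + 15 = (v + 1)*(v^2 - 8*v + 15) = (v - 3)*(v + 1)*(v - 5)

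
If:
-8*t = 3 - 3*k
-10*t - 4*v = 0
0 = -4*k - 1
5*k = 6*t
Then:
No Solution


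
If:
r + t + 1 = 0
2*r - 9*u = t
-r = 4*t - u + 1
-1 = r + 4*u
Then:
No Solution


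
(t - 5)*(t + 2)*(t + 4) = t^3 + t^2 - 22*t - 40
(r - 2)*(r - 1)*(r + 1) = r^3 - 2*r^2 - r + 2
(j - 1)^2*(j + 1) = j^3 - j^2 - j + 1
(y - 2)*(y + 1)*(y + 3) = y^3 + 2*y^2 - 5*y - 6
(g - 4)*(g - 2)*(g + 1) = g^3 - 5*g^2 + 2*g + 8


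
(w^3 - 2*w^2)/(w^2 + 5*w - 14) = w^2/(w + 7)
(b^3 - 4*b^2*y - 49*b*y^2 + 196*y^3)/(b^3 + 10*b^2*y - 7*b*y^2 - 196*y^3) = (b - 7*y)/(b + 7*y)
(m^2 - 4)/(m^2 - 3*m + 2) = (m + 2)/(m - 1)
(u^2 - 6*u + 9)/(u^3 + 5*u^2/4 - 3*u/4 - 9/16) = 16*(u^2 - 6*u + 9)/(16*u^3 + 20*u^2 - 12*u - 9)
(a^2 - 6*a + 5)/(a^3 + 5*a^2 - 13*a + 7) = (a - 5)/(a^2 + 6*a - 7)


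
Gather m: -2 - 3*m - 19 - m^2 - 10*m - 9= -m^2 - 13*m - 30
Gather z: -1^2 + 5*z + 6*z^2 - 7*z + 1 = 6*z^2 - 2*z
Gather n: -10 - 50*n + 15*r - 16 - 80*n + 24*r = -130*n + 39*r - 26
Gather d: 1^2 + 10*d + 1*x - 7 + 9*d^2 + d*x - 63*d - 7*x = 9*d^2 + d*(x - 53) - 6*x - 6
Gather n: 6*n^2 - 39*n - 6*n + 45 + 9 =6*n^2 - 45*n + 54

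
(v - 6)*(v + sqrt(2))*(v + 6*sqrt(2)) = v^3 - 6*v^2 + 7*sqrt(2)*v^2 - 42*sqrt(2)*v + 12*v - 72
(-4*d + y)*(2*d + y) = -8*d^2 - 2*d*y + y^2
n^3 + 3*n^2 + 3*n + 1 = (n + 1)^3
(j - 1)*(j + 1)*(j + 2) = j^3 + 2*j^2 - j - 2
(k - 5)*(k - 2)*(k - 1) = k^3 - 8*k^2 + 17*k - 10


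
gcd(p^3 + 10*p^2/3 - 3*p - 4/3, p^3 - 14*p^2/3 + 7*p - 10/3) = p - 1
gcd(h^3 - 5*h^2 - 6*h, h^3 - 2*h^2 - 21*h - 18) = h^2 - 5*h - 6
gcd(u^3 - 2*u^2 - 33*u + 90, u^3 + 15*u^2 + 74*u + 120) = u + 6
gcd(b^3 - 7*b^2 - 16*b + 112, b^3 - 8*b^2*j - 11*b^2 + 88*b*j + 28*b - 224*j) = b^2 - 11*b + 28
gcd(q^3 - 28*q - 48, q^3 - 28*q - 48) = q^3 - 28*q - 48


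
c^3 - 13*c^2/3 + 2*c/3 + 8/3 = (c - 4)*(c - 1)*(c + 2/3)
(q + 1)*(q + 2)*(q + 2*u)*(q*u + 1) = q^4*u + 2*q^3*u^2 + 3*q^3*u + q^3 + 6*q^2*u^2 + 4*q^2*u + 3*q^2 + 4*q*u^2 + 6*q*u + 2*q + 4*u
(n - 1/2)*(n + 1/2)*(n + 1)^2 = n^4 + 2*n^3 + 3*n^2/4 - n/2 - 1/4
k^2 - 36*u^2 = (k - 6*u)*(k + 6*u)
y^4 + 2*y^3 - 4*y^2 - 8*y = y*(y - 2)*(y + 2)^2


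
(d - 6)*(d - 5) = d^2 - 11*d + 30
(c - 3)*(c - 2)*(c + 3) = c^3 - 2*c^2 - 9*c + 18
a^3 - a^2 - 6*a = a*(a - 3)*(a + 2)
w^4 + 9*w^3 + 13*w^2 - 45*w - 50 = (w - 2)*(w + 1)*(w + 5)^2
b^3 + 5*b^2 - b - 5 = (b - 1)*(b + 1)*(b + 5)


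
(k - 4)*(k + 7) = k^2 + 3*k - 28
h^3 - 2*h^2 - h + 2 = (h - 2)*(h - 1)*(h + 1)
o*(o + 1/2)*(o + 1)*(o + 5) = o^4 + 13*o^3/2 + 8*o^2 + 5*o/2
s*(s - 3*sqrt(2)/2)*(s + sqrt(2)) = s^3 - sqrt(2)*s^2/2 - 3*s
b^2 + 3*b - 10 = (b - 2)*(b + 5)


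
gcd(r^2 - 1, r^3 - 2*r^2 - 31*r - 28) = r + 1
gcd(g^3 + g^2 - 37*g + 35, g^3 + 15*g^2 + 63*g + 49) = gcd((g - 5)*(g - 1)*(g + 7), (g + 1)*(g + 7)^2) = g + 7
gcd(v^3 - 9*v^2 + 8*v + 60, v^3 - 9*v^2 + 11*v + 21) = 1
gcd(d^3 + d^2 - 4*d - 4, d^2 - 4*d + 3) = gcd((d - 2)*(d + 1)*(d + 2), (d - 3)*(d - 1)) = 1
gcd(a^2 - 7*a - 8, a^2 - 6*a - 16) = a - 8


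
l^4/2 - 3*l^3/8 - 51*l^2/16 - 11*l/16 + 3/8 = (l/2 + 1)*(l - 3)*(l - 1/4)*(l + 1/2)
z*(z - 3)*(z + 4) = z^3 + z^2 - 12*z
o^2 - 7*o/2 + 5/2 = (o - 5/2)*(o - 1)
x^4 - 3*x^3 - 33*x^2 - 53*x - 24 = (x - 8)*(x + 1)^2*(x + 3)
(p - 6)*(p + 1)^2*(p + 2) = p^4 - 2*p^3 - 19*p^2 - 28*p - 12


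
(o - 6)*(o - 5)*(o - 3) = o^3 - 14*o^2 + 63*o - 90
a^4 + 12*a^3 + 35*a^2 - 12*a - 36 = (a - 1)*(a + 1)*(a + 6)^2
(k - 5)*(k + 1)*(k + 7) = k^3 + 3*k^2 - 33*k - 35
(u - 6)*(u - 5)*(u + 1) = u^3 - 10*u^2 + 19*u + 30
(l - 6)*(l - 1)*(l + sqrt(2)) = l^3 - 7*l^2 + sqrt(2)*l^2 - 7*sqrt(2)*l + 6*l + 6*sqrt(2)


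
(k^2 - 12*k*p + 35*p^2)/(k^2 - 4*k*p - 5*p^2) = (k - 7*p)/(k + p)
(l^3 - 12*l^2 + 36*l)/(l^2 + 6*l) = (l^2 - 12*l + 36)/(l + 6)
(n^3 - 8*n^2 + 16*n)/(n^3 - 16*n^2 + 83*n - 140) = n*(n - 4)/(n^2 - 12*n + 35)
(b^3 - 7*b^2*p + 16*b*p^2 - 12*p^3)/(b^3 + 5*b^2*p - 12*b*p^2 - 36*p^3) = (b^2 - 4*b*p + 4*p^2)/(b^2 + 8*b*p + 12*p^2)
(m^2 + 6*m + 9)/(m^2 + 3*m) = (m + 3)/m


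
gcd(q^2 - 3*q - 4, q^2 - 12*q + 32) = q - 4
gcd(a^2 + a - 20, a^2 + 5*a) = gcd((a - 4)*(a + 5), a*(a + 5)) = a + 5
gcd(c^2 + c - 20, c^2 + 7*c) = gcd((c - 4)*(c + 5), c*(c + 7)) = 1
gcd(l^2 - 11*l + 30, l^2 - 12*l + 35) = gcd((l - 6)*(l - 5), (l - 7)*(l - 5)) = l - 5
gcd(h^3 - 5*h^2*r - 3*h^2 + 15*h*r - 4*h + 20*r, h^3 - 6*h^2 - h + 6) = h + 1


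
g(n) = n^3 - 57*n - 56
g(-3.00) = 88.00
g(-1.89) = 44.98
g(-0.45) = -30.44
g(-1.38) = 20.03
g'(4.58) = 5.93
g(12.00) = 988.00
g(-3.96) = 107.62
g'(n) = 3*n^2 - 57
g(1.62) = -144.09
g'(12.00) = 375.00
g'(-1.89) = -46.28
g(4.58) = -220.99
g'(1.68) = -48.53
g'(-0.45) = -56.39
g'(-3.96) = -9.96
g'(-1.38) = -51.29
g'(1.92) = -45.94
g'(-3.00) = -30.00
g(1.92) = -158.36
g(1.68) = -147.02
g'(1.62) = -49.13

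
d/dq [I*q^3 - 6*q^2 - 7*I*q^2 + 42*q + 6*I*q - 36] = 3*I*q^2 - 12*q - 14*I*q + 42 + 6*I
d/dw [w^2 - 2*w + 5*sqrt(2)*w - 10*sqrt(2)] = 2*w - 2 + 5*sqrt(2)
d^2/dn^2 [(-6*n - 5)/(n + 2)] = 14/(n + 2)^3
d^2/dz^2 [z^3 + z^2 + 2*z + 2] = 6*z + 2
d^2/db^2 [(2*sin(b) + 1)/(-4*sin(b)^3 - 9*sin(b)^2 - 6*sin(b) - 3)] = 2*(64*sin(b)^7 + 180*sin(b)^6 + 87*sin(b)^5 - 336*sin(b)^4 - 537*sin(b)^3 - 225*sin(b)^2 + 36*sin(b) + 27)/(4*sin(b)^3 + 9*sin(b)^2 + 6*sin(b) + 3)^3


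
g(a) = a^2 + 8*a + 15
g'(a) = 2*a + 8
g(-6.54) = 5.45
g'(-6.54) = -5.08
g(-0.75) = 9.56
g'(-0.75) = 6.50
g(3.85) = 60.62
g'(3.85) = 15.70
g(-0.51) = 11.18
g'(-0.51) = 6.98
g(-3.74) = -0.93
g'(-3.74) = 0.52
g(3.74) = 58.91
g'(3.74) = 15.48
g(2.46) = 40.73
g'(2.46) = 12.92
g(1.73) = 31.83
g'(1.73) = 11.46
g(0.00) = 15.00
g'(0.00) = 8.00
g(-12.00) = 63.00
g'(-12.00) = -16.00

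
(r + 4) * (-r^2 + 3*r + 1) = -r^3 - r^2 + 13*r + 4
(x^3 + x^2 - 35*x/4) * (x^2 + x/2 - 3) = x^5 + 3*x^4/2 - 45*x^3/4 - 59*x^2/8 + 105*x/4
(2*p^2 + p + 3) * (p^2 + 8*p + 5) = 2*p^4 + 17*p^3 + 21*p^2 + 29*p + 15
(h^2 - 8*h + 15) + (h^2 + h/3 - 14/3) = 2*h^2 - 23*h/3 + 31/3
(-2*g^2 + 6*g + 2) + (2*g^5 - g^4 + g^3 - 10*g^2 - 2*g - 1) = 2*g^5 - g^4 + g^3 - 12*g^2 + 4*g + 1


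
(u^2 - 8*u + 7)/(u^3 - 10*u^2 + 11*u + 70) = (u - 1)/(u^2 - 3*u - 10)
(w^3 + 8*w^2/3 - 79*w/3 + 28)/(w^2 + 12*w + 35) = (w^2 - 13*w/3 + 4)/(w + 5)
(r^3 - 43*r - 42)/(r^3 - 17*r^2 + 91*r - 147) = (r^2 + 7*r + 6)/(r^2 - 10*r + 21)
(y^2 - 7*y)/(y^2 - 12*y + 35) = y/(y - 5)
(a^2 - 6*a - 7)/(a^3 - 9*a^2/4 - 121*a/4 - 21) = 4*(a + 1)/(4*a^2 + 19*a + 12)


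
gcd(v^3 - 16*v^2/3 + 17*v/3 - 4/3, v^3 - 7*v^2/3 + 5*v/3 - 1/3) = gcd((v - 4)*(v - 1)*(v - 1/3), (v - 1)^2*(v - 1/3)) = v^2 - 4*v/3 + 1/3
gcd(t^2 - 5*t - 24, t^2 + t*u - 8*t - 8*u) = t - 8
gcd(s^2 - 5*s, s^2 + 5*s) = s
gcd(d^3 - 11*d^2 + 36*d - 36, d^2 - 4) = d - 2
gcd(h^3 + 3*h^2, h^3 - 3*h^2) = h^2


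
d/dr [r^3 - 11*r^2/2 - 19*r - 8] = 3*r^2 - 11*r - 19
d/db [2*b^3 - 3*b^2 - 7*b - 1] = 6*b^2 - 6*b - 7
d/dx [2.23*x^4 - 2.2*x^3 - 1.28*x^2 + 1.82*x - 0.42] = 8.92*x^3 - 6.6*x^2 - 2.56*x + 1.82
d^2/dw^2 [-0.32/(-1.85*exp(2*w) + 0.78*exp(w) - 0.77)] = ((0.2496 - 2.368*exp(w))*(1.85*exp(2*w) - 0.78*exp(w) + 0.77) + 0.32*(3.7*exp(w) - 0.78)*(7.4*exp(w) - 1.56)*exp(w))*exp(w)/(1.85*exp(2*w) - 0.78*exp(w) + 0.77)^3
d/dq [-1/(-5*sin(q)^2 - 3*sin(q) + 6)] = -(10*sin(q) + 3)*cos(q)/(5*sin(q)^2 + 3*sin(q) - 6)^2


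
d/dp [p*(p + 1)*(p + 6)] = 3*p^2 + 14*p + 6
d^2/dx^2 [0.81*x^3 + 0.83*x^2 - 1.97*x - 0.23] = 4.86*x + 1.66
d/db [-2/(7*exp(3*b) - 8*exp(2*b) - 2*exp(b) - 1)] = (42*exp(2*b) - 32*exp(b) - 4)*exp(b)/(-7*exp(3*b) + 8*exp(2*b) + 2*exp(b) + 1)^2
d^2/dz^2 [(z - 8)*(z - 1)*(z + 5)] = 6*z - 8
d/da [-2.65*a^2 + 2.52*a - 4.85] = 2.52 - 5.3*a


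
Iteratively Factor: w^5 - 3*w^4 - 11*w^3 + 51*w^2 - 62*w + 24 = (w - 1)*(w^4 - 2*w^3 - 13*w^2 + 38*w - 24) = (w - 3)*(w - 1)*(w^3 + w^2 - 10*w + 8) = (w - 3)*(w - 1)*(w + 4)*(w^2 - 3*w + 2) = (w - 3)*(w - 2)*(w - 1)*(w + 4)*(w - 1)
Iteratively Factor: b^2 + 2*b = (b)*(b + 2)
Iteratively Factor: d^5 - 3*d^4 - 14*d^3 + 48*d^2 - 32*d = (d - 2)*(d^4 - d^3 - 16*d^2 + 16*d) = (d - 2)*(d - 1)*(d^3 - 16*d) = (d - 4)*(d - 2)*(d - 1)*(d^2 + 4*d) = d*(d - 4)*(d - 2)*(d - 1)*(d + 4)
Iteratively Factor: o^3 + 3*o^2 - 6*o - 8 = (o + 1)*(o^2 + 2*o - 8) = (o + 1)*(o + 4)*(o - 2)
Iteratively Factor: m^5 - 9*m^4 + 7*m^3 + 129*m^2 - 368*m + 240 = (m - 1)*(m^4 - 8*m^3 - m^2 + 128*m - 240) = (m - 1)*(m + 4)*(m^3 - 12*m^2 + 47*m - 60) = (m - 3)*(m - 1)*(m + 4)*(m^2 - 9*m + 20) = (m - 4)*(m - 3)*(m - 1)*(m + 4)*(m - 5)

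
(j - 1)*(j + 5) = j^2 + 4*j - 5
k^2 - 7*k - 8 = (k - 8)*(k + 1)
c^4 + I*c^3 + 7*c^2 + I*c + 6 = (c - 2*I)*(c - I)*(c + I)*(c + 3*I)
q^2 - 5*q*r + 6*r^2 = (q - 3*r)*(q - 2*r)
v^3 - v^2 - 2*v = v*(v - 2)*(v + 1)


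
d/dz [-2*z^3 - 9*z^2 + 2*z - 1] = -6*z^2 - 18*z + 2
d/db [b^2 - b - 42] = 2*b - 1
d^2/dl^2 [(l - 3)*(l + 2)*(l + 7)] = 6*l + 12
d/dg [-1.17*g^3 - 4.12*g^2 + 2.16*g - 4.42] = -3.51*g^2 - 8.24*g + 2.16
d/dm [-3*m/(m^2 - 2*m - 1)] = 3*(m^2 + 1)/(m^4 - 4*m^3 + 2*m^2 + 4*m + 1)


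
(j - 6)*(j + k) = j^2 + j*k - 6*j - 6*k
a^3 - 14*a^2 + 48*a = a*(a - 8)*(a - 6)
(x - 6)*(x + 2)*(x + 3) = x^3 - x^2 - 24*x - 36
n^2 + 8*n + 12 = (n + 2)*(n + 6)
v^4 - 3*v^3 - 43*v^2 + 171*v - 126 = (v - 6)*(v - 3)*(v - 1)*(v + 7)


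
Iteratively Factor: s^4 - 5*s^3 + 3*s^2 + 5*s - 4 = (s - 4)*(s^3 - s^2 - s + 1) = (s - 4)*(s - 1)*(s^2 - 1) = (s - 4)*(s - 1)*(s + 1)*(s - 1)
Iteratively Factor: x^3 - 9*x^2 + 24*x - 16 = (x - 4)*(x^2 - 5*x + 4) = (x - 4)^2*(x - 1)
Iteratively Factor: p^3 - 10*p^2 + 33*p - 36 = (p - 3)*(p^2 - 7*p + 12) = (p - 3)^2*(p - 4)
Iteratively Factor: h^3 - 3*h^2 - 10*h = (h)*(h^2 - 3*h - 10) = h*(h + 2)*(h - 5)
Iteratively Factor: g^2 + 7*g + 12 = (g + 4)*(g + 3)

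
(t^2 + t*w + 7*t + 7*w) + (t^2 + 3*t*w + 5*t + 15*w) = 2*t^2 + 4*t*w + 12*t + 22*w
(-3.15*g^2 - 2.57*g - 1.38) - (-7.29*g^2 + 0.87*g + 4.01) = 4.14*g^2 - 3.44*g - 5.39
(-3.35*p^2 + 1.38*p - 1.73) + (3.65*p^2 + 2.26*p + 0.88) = 0.3*p^2 + 3.64*p - 0.85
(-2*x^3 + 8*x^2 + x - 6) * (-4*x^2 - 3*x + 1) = 8*x^5 - 26*x^4 - 30*x^3 + 29*x^2 + 19*x - 6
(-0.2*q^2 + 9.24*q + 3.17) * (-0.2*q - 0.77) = 0.04*q^3 - 1.694*q^2 - 7.7488*q - 2.4409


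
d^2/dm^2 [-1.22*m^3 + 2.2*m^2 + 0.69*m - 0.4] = 4.4 - 7.32*m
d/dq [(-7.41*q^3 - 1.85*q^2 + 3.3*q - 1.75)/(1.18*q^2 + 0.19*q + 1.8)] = (-8.7438*q^4 - 2.8158*q^3 - 44.2595*q^2 - 2.53*q + 6.2725)/(1.3924*q^4 + 0.4484*q^3 + 4.2841*q^2 + 0.684*q + 3.24)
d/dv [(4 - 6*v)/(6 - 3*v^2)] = 2*(-3*v^2 + 4*v - 6)/(3*(v^4 - 4*v^2 + 4))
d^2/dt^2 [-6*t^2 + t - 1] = -12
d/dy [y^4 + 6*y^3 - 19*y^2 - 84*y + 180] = 4*y^3 + 18*y^2 - 38*y - 84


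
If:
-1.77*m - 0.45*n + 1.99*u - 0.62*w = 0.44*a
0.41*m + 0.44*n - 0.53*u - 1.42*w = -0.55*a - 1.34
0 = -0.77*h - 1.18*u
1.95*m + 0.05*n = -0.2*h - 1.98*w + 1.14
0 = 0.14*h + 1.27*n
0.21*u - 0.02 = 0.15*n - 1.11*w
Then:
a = -2.84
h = 0.25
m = 0.51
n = -0.03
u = -0.16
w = 0.05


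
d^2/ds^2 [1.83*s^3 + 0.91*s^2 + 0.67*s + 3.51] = 10.98*s + 1.82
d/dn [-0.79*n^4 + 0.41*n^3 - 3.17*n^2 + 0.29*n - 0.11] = -3.16*n^3 + 1.23*n^2 - 6.34*n + 0.29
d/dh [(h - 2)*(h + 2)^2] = (h + 2)*(3*h - 2)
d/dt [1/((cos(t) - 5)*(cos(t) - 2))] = (2*cos(t) - 7)*sin(t)/((cos(t) - 5)^2*(cos(t) - 2)^2)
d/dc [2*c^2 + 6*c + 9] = 4*c + 6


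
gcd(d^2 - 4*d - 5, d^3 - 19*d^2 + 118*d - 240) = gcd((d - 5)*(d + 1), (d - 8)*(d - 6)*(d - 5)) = d - 5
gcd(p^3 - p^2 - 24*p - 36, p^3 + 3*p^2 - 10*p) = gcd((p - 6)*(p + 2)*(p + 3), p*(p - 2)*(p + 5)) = 1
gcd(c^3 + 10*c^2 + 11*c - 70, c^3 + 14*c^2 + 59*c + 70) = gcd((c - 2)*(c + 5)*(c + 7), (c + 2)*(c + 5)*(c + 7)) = c^2 + 12*c + 35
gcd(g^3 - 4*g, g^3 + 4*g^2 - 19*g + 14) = g - 2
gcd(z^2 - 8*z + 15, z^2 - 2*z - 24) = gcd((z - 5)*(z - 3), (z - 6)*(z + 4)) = 1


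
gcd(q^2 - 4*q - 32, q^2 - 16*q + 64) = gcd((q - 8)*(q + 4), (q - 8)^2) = q - 8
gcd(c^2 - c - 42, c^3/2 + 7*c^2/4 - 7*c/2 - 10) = 1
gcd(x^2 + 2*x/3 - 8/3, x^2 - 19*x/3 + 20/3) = x - 4/3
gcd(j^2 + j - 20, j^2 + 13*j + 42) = 1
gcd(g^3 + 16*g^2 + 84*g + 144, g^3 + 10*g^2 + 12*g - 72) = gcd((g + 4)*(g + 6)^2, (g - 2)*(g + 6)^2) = g^2 + 12*g + 36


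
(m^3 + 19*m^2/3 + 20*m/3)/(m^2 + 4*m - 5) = m*(3*m + 4)/(3*(m - 1))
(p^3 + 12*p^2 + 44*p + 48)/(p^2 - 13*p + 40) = (p^3 + 12*p^2 + 44*p + 48)/(p^2 - 13*p + 40)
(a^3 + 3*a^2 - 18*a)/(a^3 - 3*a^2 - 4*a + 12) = a*(a + 6)/(a^2 - 4)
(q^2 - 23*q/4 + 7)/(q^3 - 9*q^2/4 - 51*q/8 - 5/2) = 2*(4*q - 7)/(8*q^2 + 14*q + 5)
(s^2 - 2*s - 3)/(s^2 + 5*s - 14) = (s^2 - 2*s - 3)/(s^2 + 5*s - 14)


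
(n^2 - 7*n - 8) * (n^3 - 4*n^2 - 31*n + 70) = n^5 - 11*n^4 - 11*n^3 + 319*n^2 - 242*n - 560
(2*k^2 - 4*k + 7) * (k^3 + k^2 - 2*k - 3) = 2*k^5 - 2*k^4 - k^3 + 9*k^2 - 2*k - 21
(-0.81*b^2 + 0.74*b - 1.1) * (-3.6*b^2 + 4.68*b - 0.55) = 2.916*b^4 - 6.4548*b^3 + 7.8687*b^2 - 5.555*b + 0.605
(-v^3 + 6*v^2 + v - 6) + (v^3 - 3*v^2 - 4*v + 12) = 3*v^2 - 3*v + 6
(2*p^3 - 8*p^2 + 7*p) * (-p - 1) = -2*p^4 + 6*p^3 + p^2 - 7*p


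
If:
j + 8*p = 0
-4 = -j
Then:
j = 4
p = -1/2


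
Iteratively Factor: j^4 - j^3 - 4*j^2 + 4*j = (j - 1)*(j^3 - 4*j) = j*(j - 1)*(j^2 - 4) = j*(j - 1)*(j + 2)*(j - 2)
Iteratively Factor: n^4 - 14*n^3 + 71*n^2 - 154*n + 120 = (n - 4)*(n^3 - 10*n^2 + 31*n - 30) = (n - 5)*(n - 4)*(n^2 - 5*n + 6) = (n - 5)*(n - 4)*(n - 3)*(n - 2)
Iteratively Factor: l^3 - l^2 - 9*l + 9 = (l - 1)*(l^2 - 9) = (l - 3)*(l - 1)*(l + 3)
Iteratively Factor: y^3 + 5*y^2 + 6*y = (y + 2)*(y^2 + 3*y) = y*(y + 2)*(y + 3)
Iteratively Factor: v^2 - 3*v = (v - 3)*(v)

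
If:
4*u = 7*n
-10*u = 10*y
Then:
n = -4*y/7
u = -y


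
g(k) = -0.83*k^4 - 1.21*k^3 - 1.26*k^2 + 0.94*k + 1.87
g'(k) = -3.32*k^3 - 3.63*k^2 - 2.52*k + 0.94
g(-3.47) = -86.34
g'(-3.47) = 104.69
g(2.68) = -70.77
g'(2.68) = -95.79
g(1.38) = -5.42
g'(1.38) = -18.18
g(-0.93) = 0.26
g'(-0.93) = 2.81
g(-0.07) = 1.80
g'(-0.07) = 1.10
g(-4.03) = -162.11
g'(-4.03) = 169.44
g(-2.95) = -43.66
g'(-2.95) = 62.02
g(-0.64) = 0.93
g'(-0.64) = 1.94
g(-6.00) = -863.45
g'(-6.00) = 602.50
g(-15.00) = -38230.73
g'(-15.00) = 10426.99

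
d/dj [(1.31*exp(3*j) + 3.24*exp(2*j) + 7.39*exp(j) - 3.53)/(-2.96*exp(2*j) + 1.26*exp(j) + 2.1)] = (-3.8776*exp(4*j) + 3.3012*exp(3*j) + 34.2098*exp(2*j) - 7.28959999999999*exp(j) + 19.9668)*exp(j)/(8.7616*exp(4*j) - 7.4592*exp(3*j) - 10.8444*exp(2*j) + 5.292*exp(j) + 4.41)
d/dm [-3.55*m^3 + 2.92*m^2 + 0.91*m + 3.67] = -10.65*m^2 + 5.84*m + 0.91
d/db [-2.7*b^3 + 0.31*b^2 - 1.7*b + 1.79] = -8.1*b^2 + 0.62*b - 1.7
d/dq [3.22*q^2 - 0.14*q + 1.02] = 6.44*q - 0.14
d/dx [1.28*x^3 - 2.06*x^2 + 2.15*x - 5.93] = 3.84*x^2 - 4.12*x + 2.15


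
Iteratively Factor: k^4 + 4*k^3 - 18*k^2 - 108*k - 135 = (k + 3)*(k^3 + k^2 - 21*k - 45) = (k + 3)^2*(k^2 - 2*k - 15) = (k + 3)^3*(k - 5)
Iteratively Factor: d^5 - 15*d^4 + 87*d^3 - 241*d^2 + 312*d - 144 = (d - 1)*(d^4 - 14*d^3 + 73*d^2 - 168*d + 144) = (d - 4)*(d - 1)*(d^3 - 10*d^2 + 33*d - 36) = (d - 4)^2*(d - 1)*(d^2 - 6*d + 9) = (d - 4)^2*(d - 3)*(d - 1)*(d - 3)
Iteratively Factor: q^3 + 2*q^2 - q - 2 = (q + 1)*(q^2 + q - 2) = (q - 1)*(q + 1)*(q + 2)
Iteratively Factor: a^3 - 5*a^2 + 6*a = (a - 3)*(a^2 - 2*a) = (a - 3)*(a - 2)*(a)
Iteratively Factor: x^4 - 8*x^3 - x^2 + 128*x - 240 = (x - 3)*(x^3 - 5*x^2 - 16*x + 80) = (x - 4)*(x - 3)*(x^2 - x - 20) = (x - 5)*(x - 4)*(x - 3)*(x + 4)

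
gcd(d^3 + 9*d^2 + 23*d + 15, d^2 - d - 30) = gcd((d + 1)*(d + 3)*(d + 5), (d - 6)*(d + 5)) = d + 5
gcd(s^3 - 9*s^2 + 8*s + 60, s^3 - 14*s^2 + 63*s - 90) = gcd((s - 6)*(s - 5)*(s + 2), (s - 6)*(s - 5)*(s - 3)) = s^2 - 11*s + 30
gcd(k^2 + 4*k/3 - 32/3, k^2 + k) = 1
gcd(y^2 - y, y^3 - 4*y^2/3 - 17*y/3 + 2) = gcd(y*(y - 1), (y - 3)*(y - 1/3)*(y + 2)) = 1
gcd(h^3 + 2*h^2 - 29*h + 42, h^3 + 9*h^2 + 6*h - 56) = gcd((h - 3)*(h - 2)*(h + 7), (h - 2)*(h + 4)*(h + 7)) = h^2 + 5*h - 14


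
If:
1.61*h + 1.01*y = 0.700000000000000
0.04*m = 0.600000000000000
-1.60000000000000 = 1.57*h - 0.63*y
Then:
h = -0.45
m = 15.00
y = 1.41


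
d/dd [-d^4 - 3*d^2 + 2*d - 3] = -4*d^3 - 6*d + 2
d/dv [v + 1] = 1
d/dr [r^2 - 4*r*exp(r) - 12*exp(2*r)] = -4*r*exp(r) + 2*r - 24*exp(2*r) - 4*exp(r)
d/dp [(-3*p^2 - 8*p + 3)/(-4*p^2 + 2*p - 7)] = 2*(-19*p^2 + 33*p + 25)/(16*p^4 - 16*p^3 + 60*p^2 - 28*p + 49)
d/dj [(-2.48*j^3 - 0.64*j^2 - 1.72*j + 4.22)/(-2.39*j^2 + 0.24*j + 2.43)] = (5.9272*j^4 - 1.1904*j^3 - 22.3436*j^2 + 17.0612*j - 5.1924)/(5.7121*j^4 - 1.1472*j^3 - 11.5578*j^2 + 1.1664*j + 5.9049)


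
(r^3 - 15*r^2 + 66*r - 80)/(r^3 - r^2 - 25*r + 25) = (r^2 - 10*r + 16)/(r^2 + 4*r - 5)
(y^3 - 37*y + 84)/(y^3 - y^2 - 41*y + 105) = (y - 4)/(y - 5)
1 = 1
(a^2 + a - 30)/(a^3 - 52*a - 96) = (a - 5)/(a^2 - 6*a - 16)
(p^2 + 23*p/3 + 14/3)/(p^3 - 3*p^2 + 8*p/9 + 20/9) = 3*(p + 7)/(3*p^2 - 11*p + 10)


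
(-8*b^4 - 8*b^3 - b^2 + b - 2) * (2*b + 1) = -16*b^5 - 24*b^4 - 10*b^3 + b^2 - 3*b - 2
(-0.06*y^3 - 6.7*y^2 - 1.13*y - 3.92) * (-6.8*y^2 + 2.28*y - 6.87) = 0.408*y^5 + 45.4232*y^4 - 7.1798*y^3 + 70.1086*y^2 - 1.1745*y + 26.9304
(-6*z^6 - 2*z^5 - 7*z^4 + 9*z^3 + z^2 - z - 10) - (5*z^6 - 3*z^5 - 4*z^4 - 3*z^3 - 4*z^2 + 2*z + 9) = -11*z^6 + z^5 - 3*z^4 + 12*z^3 + 5*z^2 - 3*z - 19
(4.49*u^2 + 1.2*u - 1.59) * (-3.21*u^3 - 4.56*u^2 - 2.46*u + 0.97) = -14.4129*u^5 - 24.3264*u^4 - 11.4135*u^3 + 8.6537*u^2 + 5.0754*u - 1.5423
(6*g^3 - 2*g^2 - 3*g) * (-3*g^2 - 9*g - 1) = -18*g^5 - 48*g^4 + 21*g^3 + 29*g^2 + 3*g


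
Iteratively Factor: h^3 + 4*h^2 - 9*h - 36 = (h + 3)*(h^2 + h - 12) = (h - 3)*(h + 3)*(h + 4)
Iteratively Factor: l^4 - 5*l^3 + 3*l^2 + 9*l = (l - 3)*(l^3 - 2*l^2 - 3*l) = (l - 3)*(l + 1)*(l^2 - 3*l) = l*(l - 3)*(l + 1)*(l - 3)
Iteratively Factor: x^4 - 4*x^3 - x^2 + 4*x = (x - 1)*(x^3 - 3*x^2 - 4*x) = (x - 4)*(x - 1)*(x^2 + x) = (x - 4)*(x - 1)*(x + 1)*(x)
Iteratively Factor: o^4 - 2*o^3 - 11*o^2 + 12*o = (o - 4)*(o^3 + 2*o^2 - 3*o) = (o - 4)*(o - 1)*(o^2 + 3*o) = o*(o - 4)*(o - 1)*(o + 3)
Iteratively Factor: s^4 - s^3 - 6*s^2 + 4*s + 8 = (s - 2)*(s^3 + s^2 - 4*s - 4) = (s - 2)*(s + 2)*(s^2 - s - 2) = (s - 2)*(s + 1)*(s + 2)*(s - 2)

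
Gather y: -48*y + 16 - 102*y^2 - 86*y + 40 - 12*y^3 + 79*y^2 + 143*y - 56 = -12*y^3 - 23*y^2 + 9*y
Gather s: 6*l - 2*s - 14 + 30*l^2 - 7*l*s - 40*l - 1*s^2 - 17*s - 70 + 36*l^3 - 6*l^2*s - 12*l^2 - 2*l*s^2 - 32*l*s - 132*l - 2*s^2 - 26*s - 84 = 36*l^3 + 18*l^2 - 166*l + s^2*(-2*l - 3) + s*(-6*l^2 - 39*l - 45) - 168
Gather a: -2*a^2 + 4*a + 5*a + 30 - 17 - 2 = -2*a^2 + 9*a + 11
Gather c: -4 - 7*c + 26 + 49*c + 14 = 42*c + 36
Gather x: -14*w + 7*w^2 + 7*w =7*w^2 - 7*w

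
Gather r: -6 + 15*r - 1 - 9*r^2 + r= -9*r^2 + 16*r - 7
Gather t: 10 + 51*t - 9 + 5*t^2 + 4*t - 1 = 5*t^2 + 55*t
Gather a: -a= -a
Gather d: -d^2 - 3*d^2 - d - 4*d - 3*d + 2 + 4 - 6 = -4*d^2 - 8*d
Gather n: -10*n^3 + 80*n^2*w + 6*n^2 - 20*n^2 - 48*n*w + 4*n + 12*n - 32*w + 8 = -10*n^3 + n^2*(80*w - 14) + n*(16 - 48*w) - 32*w + 8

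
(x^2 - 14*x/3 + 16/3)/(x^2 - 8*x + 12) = (x - 8/3)/(x - 6)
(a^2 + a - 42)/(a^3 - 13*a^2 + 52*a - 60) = (a + 7)/(a^2 - 7*a + 10)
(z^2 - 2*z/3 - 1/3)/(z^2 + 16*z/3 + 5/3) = (z - 1)/(z + 5)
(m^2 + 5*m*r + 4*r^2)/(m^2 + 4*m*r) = (m + r)/m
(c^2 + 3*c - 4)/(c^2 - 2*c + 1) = (c + 4)/(c - 1)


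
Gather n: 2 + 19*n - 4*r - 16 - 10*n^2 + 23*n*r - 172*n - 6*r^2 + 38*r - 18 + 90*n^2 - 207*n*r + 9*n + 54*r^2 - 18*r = 80*n^2 + n*(-184*r - 144) + 48*r^2 + 16*r - 32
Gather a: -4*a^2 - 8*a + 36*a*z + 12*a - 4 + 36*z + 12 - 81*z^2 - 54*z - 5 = -4*a^2 + a*(36*z + 4) - 81*z^2 - 18*z + 3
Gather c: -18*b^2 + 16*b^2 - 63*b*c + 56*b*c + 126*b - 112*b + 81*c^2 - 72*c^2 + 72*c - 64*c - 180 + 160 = -2*b^2 + 14*b + 9*c^2 + c*(8 - 7*b) - 20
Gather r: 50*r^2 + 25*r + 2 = 50*r^2 + 25*r + 2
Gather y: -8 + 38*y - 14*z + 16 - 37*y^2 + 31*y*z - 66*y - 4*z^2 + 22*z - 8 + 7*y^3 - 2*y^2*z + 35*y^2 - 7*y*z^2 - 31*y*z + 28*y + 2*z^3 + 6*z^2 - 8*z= 7*y^3 + y^2*(-2*z - 2) - 7*y*z^2 + 2*z^3 + 2*z^2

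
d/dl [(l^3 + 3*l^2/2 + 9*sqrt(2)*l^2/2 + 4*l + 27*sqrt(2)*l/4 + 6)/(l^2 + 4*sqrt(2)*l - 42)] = (4*l^4 + 32*sqrt(2)*l^3 - 376*l^2 - 3*sqrt(2)*l^2 - 1512*sqrt(2)*l - 552*l - 1230*sqrt(2) - 672)/(4*(l^4 + 8*sqrt(2)*l^3 - 52*l^2 - 336*sqrt(2)*l + 1764))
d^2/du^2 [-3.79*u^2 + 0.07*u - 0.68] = -7.58000000000000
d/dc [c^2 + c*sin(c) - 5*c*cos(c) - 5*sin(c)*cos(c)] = 5*c*sin(c) + c*cos(c) + 2*c + sin(c) - 5*cos(c) - 5*cos(2*c)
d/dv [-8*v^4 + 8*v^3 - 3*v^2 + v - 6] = -32*v^3 + 24*v^2 - 6*v + 1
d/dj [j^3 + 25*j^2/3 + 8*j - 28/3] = 3*j^2 + 50*j/3 + 8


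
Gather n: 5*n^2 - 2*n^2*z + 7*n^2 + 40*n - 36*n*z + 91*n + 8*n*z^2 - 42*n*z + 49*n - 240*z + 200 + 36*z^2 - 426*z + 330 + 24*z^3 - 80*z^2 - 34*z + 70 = n^2*(12 - 2*z) + n*(8*z^2 - 78*z + 180) + 24*z^3 - 44*z^2 - 700*z + 600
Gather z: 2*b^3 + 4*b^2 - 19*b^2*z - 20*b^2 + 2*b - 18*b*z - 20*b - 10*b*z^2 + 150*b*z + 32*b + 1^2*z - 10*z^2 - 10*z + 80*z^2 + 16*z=2*b^3 - 16*b^2 + 14*b + z^2*(70 - 10*b) + z*(-19*b^2 + 132*b + 7)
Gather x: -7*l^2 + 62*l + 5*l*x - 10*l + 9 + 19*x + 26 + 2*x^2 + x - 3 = -7*l^2 + 52*l + 2*x^2 + x*(5*l + 20) + 32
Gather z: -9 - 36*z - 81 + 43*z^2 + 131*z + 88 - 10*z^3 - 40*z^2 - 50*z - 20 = -10*z^3 + 3*z^2 + 45*z - 22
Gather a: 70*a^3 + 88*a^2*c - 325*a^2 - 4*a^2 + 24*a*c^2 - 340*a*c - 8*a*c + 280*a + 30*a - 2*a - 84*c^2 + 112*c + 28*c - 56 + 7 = 70*a^3 + a^2*(88*c - 329) + a*(24*c^2 - 348*c + 308) - 84*c^2 + 140*c - 49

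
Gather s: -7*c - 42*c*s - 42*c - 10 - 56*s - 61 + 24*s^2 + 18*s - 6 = -49*c + 24*s^2 + s*(-42*c - 38) - 77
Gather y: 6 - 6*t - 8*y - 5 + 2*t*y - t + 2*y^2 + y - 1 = -7*t + 2*y^2 + y*(2*t - 7)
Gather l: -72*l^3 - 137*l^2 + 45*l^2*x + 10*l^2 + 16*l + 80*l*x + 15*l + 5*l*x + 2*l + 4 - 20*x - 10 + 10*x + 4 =-72*l^3 + l^2*(45*x - 127) + l*(85*x + 33) - 10*x - 2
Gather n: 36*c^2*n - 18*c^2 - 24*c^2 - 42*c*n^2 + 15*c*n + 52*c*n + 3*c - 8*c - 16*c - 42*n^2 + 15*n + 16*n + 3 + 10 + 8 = -42*c^2 - 21*c + n^2*(-42*c - 42) + n*(36*c^2 + 67*c + 31) + 21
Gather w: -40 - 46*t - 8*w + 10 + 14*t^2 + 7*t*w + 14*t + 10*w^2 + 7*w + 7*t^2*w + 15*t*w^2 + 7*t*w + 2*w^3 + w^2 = 14*t^2 - 32*t + 2*w^3 + w^2*(15*t + 11) + w*(7*t^2 + 14*t - 1) - 30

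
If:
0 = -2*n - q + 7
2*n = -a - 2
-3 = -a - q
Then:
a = -3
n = 1/2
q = 6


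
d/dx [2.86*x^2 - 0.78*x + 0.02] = 5.72*x - 0.78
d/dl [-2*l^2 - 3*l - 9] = -4*l - 3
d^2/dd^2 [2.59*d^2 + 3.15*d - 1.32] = 5.18000000000000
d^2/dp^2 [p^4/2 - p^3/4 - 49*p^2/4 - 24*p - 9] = 6*p^2 - 3*p/2 - 49/2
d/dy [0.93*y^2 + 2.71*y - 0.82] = 1.86*y + 2.71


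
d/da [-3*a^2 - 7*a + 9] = -6*a - 7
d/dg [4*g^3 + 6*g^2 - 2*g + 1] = 12*g^2 + 12*g - 2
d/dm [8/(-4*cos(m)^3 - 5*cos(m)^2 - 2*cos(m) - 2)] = 16*(6*sin(m)^2 - 5*cos(m) - 7)*sin(m)/(4*cos(m)^3 + 5*cos(m)^2 + 2*cos(m) + 2)^2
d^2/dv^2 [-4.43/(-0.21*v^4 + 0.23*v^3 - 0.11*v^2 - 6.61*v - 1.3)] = ((-11.1636*v^2 + 6.1134*v - 0.9746)*(0.21*v^4 - 0.23*v^3 + 0.11*v^2 + 6.61*v + 1.3) + 4.43*(0.84*v^3 - 0.69*v^2 + 0.22*v + 6.61)*(1.68*v^3 - 1.38*v^2 + 0.44*v + 13.22))/(0.21*v^4 - 0.23*v^3 + 0.11*v^2 + 6.61*v + 1.3)^3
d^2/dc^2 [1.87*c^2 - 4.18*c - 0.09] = 3.74000000000000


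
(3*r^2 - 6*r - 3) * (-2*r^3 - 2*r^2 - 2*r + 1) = -6*r^5 + 6*r^4 + 12*r^3 + 21*r^2 - 3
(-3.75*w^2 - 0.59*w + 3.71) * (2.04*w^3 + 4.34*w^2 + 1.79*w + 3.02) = -7.65*w^5 - 17.4786*w^4 - 1.7047*w^3 + 3.7203*w^2 + 4.8591*w + 11.2042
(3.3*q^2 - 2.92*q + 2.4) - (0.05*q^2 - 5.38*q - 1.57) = 3.25*q^2 + 2.46*q + 3.97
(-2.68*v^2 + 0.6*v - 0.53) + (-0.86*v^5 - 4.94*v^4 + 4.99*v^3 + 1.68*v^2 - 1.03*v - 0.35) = -0.86*v^5 - 4.94*v^4 + 4.99*v^3 - 1.0*v^2 - 0.43*v - 0.88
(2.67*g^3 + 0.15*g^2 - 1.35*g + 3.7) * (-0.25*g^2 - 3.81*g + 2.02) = -0.6675*g^5 - 10.2102*g^4 + 5.1594*g^3 + 4.5215*g^2 - 16.824*g + 7.474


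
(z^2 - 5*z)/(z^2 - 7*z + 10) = z/(z - 2)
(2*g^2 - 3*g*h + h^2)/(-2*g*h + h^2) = (-g + h)/h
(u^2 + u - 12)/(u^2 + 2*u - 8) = (u - 3)/(u - 2)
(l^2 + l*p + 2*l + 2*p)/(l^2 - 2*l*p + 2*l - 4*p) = (-l - p)/(-l + 2*p)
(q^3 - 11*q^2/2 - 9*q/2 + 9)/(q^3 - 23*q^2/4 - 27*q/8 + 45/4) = 4*(q - 1)/(4*q - 5)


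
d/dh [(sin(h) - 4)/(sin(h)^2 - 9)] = (8*sin(h) + cos(h)^2 - 10)*cos(h)/(sin(h)^2 - 9)^2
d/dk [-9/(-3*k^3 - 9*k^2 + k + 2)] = 9*(-9*k^2 - 18*k + 1)/(3*k^3 + 9*k^2 - k - 2)^2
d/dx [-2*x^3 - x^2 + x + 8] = -6*x^2 - 2*x + 1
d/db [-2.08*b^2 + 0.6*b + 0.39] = 0.6 - 4.16*b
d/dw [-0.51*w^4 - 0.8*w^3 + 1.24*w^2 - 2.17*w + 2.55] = -2.04*w^3 - 2.4*w^2 + 2.48*w - 2.17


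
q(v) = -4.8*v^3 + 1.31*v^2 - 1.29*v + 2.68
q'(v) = -14.4*v^2 + 2.62*v - 1.29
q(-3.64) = 256.23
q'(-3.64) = -201.62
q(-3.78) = 285.52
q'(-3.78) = -216.95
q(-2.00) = 48.90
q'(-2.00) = -64.13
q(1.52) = -13.11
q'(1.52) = -30.58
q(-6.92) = 1664.93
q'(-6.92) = -708.98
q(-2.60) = 99.25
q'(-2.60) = -105.45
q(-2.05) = 52.18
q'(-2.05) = -67.18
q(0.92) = -1.14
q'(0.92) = -11.07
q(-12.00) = 8501.20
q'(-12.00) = -2106.33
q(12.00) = -8118.56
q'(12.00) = -2043.45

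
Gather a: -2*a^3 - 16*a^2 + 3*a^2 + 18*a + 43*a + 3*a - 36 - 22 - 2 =-2*a^3 - 13*a^2 + 64*a - 60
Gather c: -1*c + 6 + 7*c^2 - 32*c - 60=7*c^2 - 33*c - 54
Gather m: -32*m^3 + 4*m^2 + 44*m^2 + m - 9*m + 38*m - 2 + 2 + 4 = -32*m^3 + 48*m^2 + 30*m + 4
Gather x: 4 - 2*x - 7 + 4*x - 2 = 2*x - 5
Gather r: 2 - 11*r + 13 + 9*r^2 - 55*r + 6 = 9*r^2 - 66*r + 21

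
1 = 1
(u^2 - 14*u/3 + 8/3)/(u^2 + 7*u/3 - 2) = (u - 4)/(u + 3)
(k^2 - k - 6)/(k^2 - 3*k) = (k + 2)/k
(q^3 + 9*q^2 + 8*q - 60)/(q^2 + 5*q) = q + 4 - 12/q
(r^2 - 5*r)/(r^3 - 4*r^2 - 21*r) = (5 - r)/(-r^2 + 4*r + 21)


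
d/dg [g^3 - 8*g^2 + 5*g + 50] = 3*g^2 - 16*g + 5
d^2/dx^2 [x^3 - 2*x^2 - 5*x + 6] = 6*x - 4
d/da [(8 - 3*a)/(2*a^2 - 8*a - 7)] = (6*a^2 - 32*a + 85)/(4*a^4 - 32*a^3 + 36*a^2 + 112*a + 49)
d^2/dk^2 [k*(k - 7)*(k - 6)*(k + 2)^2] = 20*k^3 - 108*k^2 - 36*k + 232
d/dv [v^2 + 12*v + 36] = 2*v + 12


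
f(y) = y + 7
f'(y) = 1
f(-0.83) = 6.17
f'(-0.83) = 1.00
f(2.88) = 9.88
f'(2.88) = 1.00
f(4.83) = 11.83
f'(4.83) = 1.00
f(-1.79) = 5.21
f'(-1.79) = 1.00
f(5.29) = 12.29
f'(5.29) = 1.00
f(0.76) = 7.76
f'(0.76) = 1.00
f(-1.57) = 5.43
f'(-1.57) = 1.00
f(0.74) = 7.74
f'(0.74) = 1.00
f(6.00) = 13.00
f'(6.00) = 1.00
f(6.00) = 13.00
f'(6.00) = 1.00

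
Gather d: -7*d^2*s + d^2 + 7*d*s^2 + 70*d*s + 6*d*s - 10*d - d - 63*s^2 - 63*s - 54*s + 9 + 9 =d^2*(1 - 7*s) + d*(7*s^2 + 76*s - 11) - 63*s^2 - 117*s + 18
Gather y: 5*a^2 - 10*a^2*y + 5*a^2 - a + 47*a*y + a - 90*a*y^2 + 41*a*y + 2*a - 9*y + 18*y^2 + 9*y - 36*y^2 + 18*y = 10*a^2 + 2*a + y^2*(-90*a - 18) + y*(-10*a^2 + 88*a + 18)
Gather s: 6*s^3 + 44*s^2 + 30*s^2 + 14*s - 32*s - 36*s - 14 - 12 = 6*s^3 + 74*s^2 - 54*s - 26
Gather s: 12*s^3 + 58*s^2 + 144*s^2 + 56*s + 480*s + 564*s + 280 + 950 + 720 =12*s^3 + 202*s^2 + 1100*s + 1950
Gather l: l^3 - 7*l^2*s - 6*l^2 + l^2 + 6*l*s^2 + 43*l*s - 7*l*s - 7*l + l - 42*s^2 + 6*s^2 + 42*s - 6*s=l^3 + l^2*(-7*s - 5) + l*(6*s^2 + 36*s - 6) - 36*s^2 + 36*s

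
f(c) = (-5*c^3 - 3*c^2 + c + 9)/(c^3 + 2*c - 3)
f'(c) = (-3*c^2 - 2)*(-5*c^3 - 3*c^2 + c + 9)/(c^3 + 2*c - 3)^2 + (-15*c^2 - 6*c + 1)/(c^3 + 2*c - 3)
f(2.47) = -4.83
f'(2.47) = -0.43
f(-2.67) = -2.93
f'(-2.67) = 0.78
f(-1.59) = -1.95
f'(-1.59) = 0.85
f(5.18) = -5.20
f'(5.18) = -0.02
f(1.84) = -4.41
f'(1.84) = -1.05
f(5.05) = -5.20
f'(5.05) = -0.03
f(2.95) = -4.99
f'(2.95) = -0.25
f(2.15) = -4.66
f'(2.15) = -0.64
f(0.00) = -3.00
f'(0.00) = -2.33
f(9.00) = -5.20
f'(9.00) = 0.01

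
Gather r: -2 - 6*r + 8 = 6 - 6*r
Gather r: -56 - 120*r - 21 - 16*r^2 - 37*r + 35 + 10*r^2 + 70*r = -6*r^2 - 87*r - 42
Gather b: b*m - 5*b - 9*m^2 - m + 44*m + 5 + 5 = b*(m - 5) - 9*m^2 + 43*m + 10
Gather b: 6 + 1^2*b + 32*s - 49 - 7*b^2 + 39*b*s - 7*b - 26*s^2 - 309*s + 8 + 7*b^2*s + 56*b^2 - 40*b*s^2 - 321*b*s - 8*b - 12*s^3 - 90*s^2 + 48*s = b^2*(7*s + 49) + b*(-40*s^2 - 282*s - 14) - 12*s^3 - 116*s^2 - 229*s - 35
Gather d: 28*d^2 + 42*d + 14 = 28*d^2 + 42*d + 14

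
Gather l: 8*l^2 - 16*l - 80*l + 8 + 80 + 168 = 8*l^2 - 96*l + 256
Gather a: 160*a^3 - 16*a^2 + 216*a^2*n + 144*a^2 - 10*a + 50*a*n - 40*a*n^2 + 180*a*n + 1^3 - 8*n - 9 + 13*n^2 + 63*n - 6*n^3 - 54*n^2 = 160*a^3 + a^2*(216*n + 128) + a*(-40*n^2 + 230*n - 10) - 6*n^3 - 41*n^2 + 55*n - 8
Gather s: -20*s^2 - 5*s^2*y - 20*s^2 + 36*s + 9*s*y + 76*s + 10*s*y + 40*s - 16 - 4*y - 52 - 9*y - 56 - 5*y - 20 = s^2*(-5*y - 40) + s*(19*y + 152) - 18*y - 144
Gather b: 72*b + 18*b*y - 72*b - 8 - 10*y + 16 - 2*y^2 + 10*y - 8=18*b*y - 2*y^2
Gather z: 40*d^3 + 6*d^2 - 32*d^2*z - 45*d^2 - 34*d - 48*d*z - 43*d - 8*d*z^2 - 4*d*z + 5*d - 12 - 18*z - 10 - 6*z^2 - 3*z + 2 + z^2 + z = 40*d^3 - 39*d^2 - 72*d + z^2*(-8*d - 5) + z*(-32*d^2 - 52*d - 20) - 20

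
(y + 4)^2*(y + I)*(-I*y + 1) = -I*y^4 + 2*y^3 - 8*I*y^3 + 16*y^2 - 15*I*y^2 + 32*y + 8*I*y + 16*I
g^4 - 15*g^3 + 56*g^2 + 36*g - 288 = (g - 8)*(g - 6)*(g - 3)*(g + 2)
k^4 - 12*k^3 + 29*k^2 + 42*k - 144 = (k - 8)*(k - 3)^2*(k + 2)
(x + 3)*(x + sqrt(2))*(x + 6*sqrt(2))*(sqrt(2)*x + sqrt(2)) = sqrt(2)*x^4 + 4*sqrt(2)*x^3 + 14*x^3 + 15*sqrt(2)*x^2 + 56*x^2 + 42*x + 48*sqrt(2)*x + 36*sqrt(2)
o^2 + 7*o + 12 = (o + 3)*(o + 4)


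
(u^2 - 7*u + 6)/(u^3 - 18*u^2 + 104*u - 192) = (u - 1)/(u^2 - 12*u + 32)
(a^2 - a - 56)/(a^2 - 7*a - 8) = (a + 7)/(a + 1)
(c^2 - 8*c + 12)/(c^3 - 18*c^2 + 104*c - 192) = (c - 2)/(c^2 - 12*c + 32)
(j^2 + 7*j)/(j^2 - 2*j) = (j + 7)/(j - 2)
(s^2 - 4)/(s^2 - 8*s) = (s^2 - 4)/(s*(s - 8))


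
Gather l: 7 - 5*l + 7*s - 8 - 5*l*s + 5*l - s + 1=-5*l*s + 6*s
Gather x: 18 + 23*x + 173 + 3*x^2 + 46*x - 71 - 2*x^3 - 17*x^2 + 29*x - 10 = -2*x^3 - 14*x^2 + 98*x + 110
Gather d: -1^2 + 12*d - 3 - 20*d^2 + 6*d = -20*d^2 + 18*d - 4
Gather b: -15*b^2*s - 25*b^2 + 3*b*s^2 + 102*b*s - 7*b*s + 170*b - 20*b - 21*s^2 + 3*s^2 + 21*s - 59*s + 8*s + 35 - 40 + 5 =b^2*(-15*s - 25) + b*(3*s^2 + 95*s + 150) - 18*s^2 - 30*s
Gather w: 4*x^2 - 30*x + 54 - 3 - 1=4*x^2 - 30*x + 50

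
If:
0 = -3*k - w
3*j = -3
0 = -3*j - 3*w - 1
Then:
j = -1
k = -2/9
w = 2/3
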